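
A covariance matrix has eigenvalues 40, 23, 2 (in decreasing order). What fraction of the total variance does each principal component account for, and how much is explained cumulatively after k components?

Step 1 — total variance = trace(Sigma) = Σ λ_i = 40 + 23 + 2 = 65.

Step 2 — fraction explained by component i = λ_i / Σ λ:
  PC1: 40/65 = 0.6154
  PC2: 23/65 = 0.3538
  PC3: 2/65 = 0.0308

Step 3 — cumulative fraction after k components = (λ_1 + ... + λ_k) / Σ λ:
  k = 1: 40/65 = 0.6154
  k = 2: (40 + 23)/65 = 63/65 = 0.9692
  k = 3: (40 + 23 + 2)/65 = 65/65 = 1

Summary (fraction, with percent):

explained: PC1 0.6154 (61.54%), PC2 0.3538 (35.38%), PC3 0.0308 (3.08%);  cumulative: 0.6154, 0.9692, 1


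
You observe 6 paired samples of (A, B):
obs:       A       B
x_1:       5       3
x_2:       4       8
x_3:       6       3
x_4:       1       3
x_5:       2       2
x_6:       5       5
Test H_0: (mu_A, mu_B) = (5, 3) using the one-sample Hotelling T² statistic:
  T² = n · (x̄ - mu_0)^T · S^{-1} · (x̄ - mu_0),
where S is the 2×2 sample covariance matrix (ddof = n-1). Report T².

Step 1 — sample mean vector:
  mean(A) = (5 + 4 + 6 + 1 + 2 + 5) / 6 = 23/6 = 3.8333
  mean(B) = (3 + 8 + 3 + 3 + 2 + 5) / 6 = 24/6 = 4
  x̄ = (3.8333, 4),  deviation x̄ - mu_0 = (3.8333, 4) - (5, 3) = (-1.1667, 1).

Step 2 — sample covariance matrix, S[i,j] = (1/(n-1)) · Σ_k (x_{k,i} - mean_i) · (x_{k,j} - mean_j), divisor n-1 = 5:
  S[A,A] = ((1.1667)·(1.1667) + (0.1667)·(0.1667) + (2.1667)·(2.1667) + (-2.8333)·(-2.8333) + (-1.8333)·(-1.8333) + (1.1667)·(1.1667)) / 5 = 18.8333/5 = 3.7667
  S[A,B] = ((1.1667)·(-1) + (0.1667)·(4) + (2.1667)·(-1) + (-2.8333)·(-1) + (-1.8333)·(-2) + (1.1667)·(1)) / 5 = 5/5 = 1
  S[B,B] = ((-1)·(-1) + (4)·(4) + (-1)·(-1) + (-1)·(-1) + (-2)·(-2) + (1)·(1)) / 5 = 24/5 = 4.8
  S = [[3.7667, 1],
 [1, 4.8]].

Step 3 — invert S. det(S) = 3.7667·4.8 - (1)² = 17.08.
  S^{-1} = (1/det) · [[d, -b], [-b, a]] = [[0.281, -0.0585],
 [-0.0585, 0.2205]].

Step 4 — quadratic form (x̄ - mu_0)^T · S^{-1} · (x̄ - mu_0):
  S^{-1} · (x̄ - mu_0) = (-0.3864, 0.2888),
  (x̄ - mu_0)^T · [...] = (-1.1667)·(-0.3864) + (1)·(0.2888) = 0.7397.

Step 5 — scale by n: T² = 6 · 0.7397 = 4.4379.

T² ≈ 4.4379


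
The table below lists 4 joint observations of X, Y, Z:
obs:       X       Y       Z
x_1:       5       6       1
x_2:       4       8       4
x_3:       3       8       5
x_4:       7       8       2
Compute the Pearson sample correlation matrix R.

Step 1 — column means:
  mean(X) = (5 + 4 + 3 + 7) / 4 = 19/4 = 4.75
  mean(Y) = (6 + 8 + 8 + 8) / 4 = 30/4 = 7.5
  mean(Z) = (1 + 4 + 5 + 2) / 4 = 12/4 = 3

Step 2 — sample variances and covariances s[i,j] = (1/(n-1)) · Σ_k (x_{k,i} - mean_i) · (x_{k,j} - mean_j), with n-1 = 3:
  s[X,X] = ((0.25)·(0.25) + (-0.75)·(-0.75) + (-1.75)·(-1.75) + (2.25)·(2.25)) / 3 = 8.75/3 = 2.9167
  s[X,Y] = ((0.25)·(-1.5) + (-0.75)·(0.5) + (-1.75)·(0.5) + (2.25)·(0.5)) / 3 = -0.5/3 = -0.1667
  s[X,Z] = ((0.25)·(-2) + (-0.75)·(1) + (-1.75)·(2) + (2.25)·(-1)) / 3 = -7/3 = -2.3333
  s[Y,Y] = ((-1.5)·(-1.5) + (0.5)·(0.5) + (0.5)·(0.5) + (0.5)·(0.5)) / 3 = 3/3 = 1
  s[Y,Z] = ((-1.5)·(-2) + (0.5)·(1) + (0.5)·(2) + (0.5)·(-1)) / 3 = 4/3 = 1.3333
  s[Z,Z] = ((-2)·(-2) + (1)·(1) + (2)·(2) + (-1)·(-1)) / 3 = 10/3 = 3.3333
  Sample standard deviations s_i = √(s[i,i]):
  s(X) = √(2.9167) = 1.7078
  s(Y) = √(1) = 1
  s(Z) = √(3.3333) = 1.8257

Step 3 — r_{ij} = s_{ij} / (s_i · s_j):
  r[X,X] = 1 (diagonal).
  r[X,Y] = -0.1667 / (1.7078 · 1) = -0.1667 / 1.7078 = -0.0976
  r[X,Z] = -2.3333 / (1.7078 · 1.8257) = -2.3333 / 3.118 = -0.7483
  r[Y,Y] = 1 (diagonal).
  r[Y,Z] = 1.3333 / (1 · 1.8257) = 1.3333 / 1.8257 = 0.7303
  r[Z,Z] = 1 (diagonal).

R is symmetric with unit diagonal. Assembling:

R = [[1, -0.0976, -0.7483],
 [-0.0976, 1, 0.7303],
 [-0.7483, 0.7303, 1]]


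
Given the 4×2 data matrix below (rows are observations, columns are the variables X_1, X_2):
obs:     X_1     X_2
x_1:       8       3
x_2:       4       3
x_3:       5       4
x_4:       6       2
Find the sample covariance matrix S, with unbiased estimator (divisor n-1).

Step 1 — column means:
  mean(X_1) = (8 + 4 + 5 + 6) / 4 = 23/4 = 5.75
  mean(X_2) = (3 + 3 + 4 + 2) / 4 = 12/4 = 3

Step 2 — sample covariance S[i,j] = (1/(n-1)) · Σ_k (x_{k,i} - mean_i) · (x_{k,j} - mean_j), with n-1 = 3.
  S[X_1,X_1] = ((2.25)·(2.25) + (-1.75)·(-1.75) + (-0.75)·(-0.75) + (0.25)·(0.25)) / 3 = 8.75/3 = 2.9167
  S[X_1,X_2] = ((2.25)·(0) + (-1.75)·(0) + (-0.75)·(1) + (0.25)·(-1)) / 3 = -1/3 = -0.3333
  S[X_2,X_2] = ((0)·(0) + (0)·(0) + (1)·(1) + (-1)·(-1)) / 3 = 2/3 = 0.6667

S is symmetric (S[j,i] = S[i,j]). Assembling:

S = [[2.9167, -0.3333],
 [-0.3333, 0.6667]]


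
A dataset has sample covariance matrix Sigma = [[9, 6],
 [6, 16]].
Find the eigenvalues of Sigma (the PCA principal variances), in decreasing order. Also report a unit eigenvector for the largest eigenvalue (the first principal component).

Step 1 — characteristic polynomial of 2×2 Sigma:
  det(Sigma - λI) = λ² - trace · λ + det = 0.
  trace = 9 + 16 = 25, det = 9·16 - (6)² = 108.
Step 2 — discriminant:
  Δ = trace² - 4·det = 625 - 432 = 193.
Step 3 — eigenvalues:
  λ = (trace ± √Δ)/2 = (25 ± 13.8924)/2,
  λ_1 = 19.4462,  λ_2 = 5.5538.

Step 4 — unit eigenvector for λ_1: solve (Sigma - λ_1 I)v = 0. First row:
  (9 - 19.4462)·v_x + (6)·v_y = 0, i.e. (-10.4462)·v_x + (6)·v_y = 0,
  so v ∝ (b, λ_1 - a) = (6, 10.4462) = u.
  ||u|| = √((6)² + (10.4462)²) = √(145.1236) ≈ 12.0467,
  v_1 = u/||u|| ≈ (0.4981, 0.8671) (||v_1|| = 1).

λ_1 = 19.4462,  λ_2 = 5.5538;  v_1 ≈ (0.4981, 0.8671)


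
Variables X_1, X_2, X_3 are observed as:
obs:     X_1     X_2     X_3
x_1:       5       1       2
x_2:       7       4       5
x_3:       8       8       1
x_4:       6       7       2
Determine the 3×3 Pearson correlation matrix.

Step 1 — column means:
  mean(X_1) = (5 + 7 + 8 + 6) / 4 = 26/4 = 6.5
  mean(X_2) = (1 + 4 + 8 + 7) / 4 = 20/4 = 5
  mean(X_3) = (2 + 5 + 1 + 2) / 4 = 10/4 = 2.5

Step 2 — sample variances and covariances s[i,j] = (1/(n-1)) · Σ_k (x_{k,i} - mean_i) · (x_{k,j} - mean_j), with n-1 = 3:
  s[X_1,X_1] = ((-1.5)·(-1.5) + (0.5)·(0.5) + (1.5)·(1.5) + (-0.5)·(-0.5)) / 3 = 5/3 = 1.6667
  s[X_1,X_2] = ((-1.5)·(-4) + (0.5)·(-1) + (1.5)·(3) + (-0.5)·(2)) / 3 = 9/3 = 3
  s[X_1,X_3] = ((-1.5)·(-0.5) + (0.5)·(2.5) + (1.5)·(-1.5) + (-0.5)·(-0.5)) / 3 = 0/3 = 0
  s[X_2,X_2] = ((-4)·(-4) + (-1)·(-1) + (3)·(3) + (2)·(2)) / 3 = 30/3 = 10
  s[X_2,X_3] = ((-4)·(-0.5) + (-1)·(2.5) + (3)·(-1.5) + (2)·(-0.5)) / 3 = -6/3 = -2
  s[X_3,X_3] = ((-0.5)·(-0.5) + (2.5)·(2.5) + (-1.5)·(-1.5) + (-0.5)·(-0.5)) / 3 = 9/3 = 3
  Sample standard deviations s_i = √(s[i,i]):
  s(X_1) = √(1.6667) = 1.291
  s(X_2) = √(10) = 3.1623
  s(X_3) = √(3) = 1.7321

Step 3 — r_{ij} = s_{ij} / (s_i · s_j):
  r[X_1,X_1] = 1 (diagonal).
  r[X_1,X_2] = 3 / (1.291 · 3.1623) = 3 / 4.0825 = 0.7348
  r[X_1,X_3] = 0 / (1.291 · 1.7321) = 0 / 2.2361 = 0
  r[X_2,X_2] = 1 (diagonal).
  r[X_2,X_3] = -2 / (3.1623 · 1.7321) = -2 / 5.4772 = -0.3651
  r[X_3,X_3] = 1 (diagonal).

R is symmetric with unit diagonal. Assembling:

R = [[1, 0.7348, 0],
 [0.7348, 1, -0.3651],
 [0, -0.3651, 1]]


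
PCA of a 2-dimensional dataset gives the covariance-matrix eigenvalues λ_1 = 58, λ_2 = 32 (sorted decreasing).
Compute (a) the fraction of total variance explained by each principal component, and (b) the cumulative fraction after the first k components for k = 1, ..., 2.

Step 1 — total variance = trace(Sigma) = Σ λ_i = 58 + 32 = 90.

Step 2 — fraction explained by component i = λ_i / Σ λ:
  PC1: 58/90 = 0.6444
  PC2: 32/90 = 0.3556

Step 3 — cumulative fraction after k components = (λ_1 + ... + λ_k) / Σ λ:
  k = 1: 58/90 = 0.6444
  k = 2: (58 + 32)/90 = 90/90 = 1

Summary (fraction, with percent):

explained: PC1 0.6444 (64.44%), PC2 0.3556 (35.56%);  cumulative: 0.6444, 1


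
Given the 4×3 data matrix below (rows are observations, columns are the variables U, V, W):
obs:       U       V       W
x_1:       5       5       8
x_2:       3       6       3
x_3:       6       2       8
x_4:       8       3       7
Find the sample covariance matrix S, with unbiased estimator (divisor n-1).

Step 1 — column means:
  mean(U) = (5 + 3 + 6 + 8) / 4 = 22/4 = 5.5
  mean(V) = (5 + 6 + 2 + 3) / 4 = 16/4 = 4
  mean(W) = (8 + 3 + 8 + 7) / 4 = 26/4 = 6.5

Step 2 — sample covariance S[i,j] = (1/(n-1)) · Σ_k (x_{k,i} - mean_i) · (x_{k,j} - mean_j), with n-1 = 3.
  S[U,U] = ((-0.5)·(-0.5) + (-2.5)·(-2.5) + (0.5)·(0.5) + (2.5)·(2.5)) / 3 = 13/3 = 4.3333
  S[U,V] = ((-0.5)·(1) + (-2.5)·(2) + (0.5)·(-2) + (2.5)·(-1)) / 3 = -9/3 = -3
  S[U,W] = ((-0.5)·(1.5) + (-2.5)·(-3.5) + (0.5)·(1.5) + (2.5)·(0.5)) / 3 = 10/3 = 3.3333
  S[V,V] = ((1)·(1) + (2)·(2) + (-2)·(-2) + (-1)·(-1)) / 3 = 10/3 = 3.3333
  S[V,W] = ((1)·(1.5) + (2)·(-3.5) + (-2)·(1.5) + (-1)·(0.5)) / 3 = -9/3 = -3
  S[W,W] = ((1.5)·(1.5) + (-3.5)·(-3.5) + (1.5)·(1.5) + (0.5)·(0.5)) / 3 = 17/3 = 5.6667

S is symmetric (S[j,i] = S[i,j]). Assembling:

S = [[4.3333, -3, 3.3333],
 [-3, 3.3333, -3],
 [3.3333, -3, 5.6667]]


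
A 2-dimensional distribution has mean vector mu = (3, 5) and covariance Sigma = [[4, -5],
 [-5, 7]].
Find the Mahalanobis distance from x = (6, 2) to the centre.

Step 1 — centre the observation: (x - mu) = (3, -3).

Step 2 — invert Sigma. det(Sigma) = 4·7 - (-5)² = 3.
  Sigma^{-1} = (1/det) · [[d, -b], [-b, a]] = [[2.3333, 1.6667],
 [1.6667, 1.3333]].

Step 3 — form the quadratic (x - mu)^T · Sigma^{-1} · (x - mu):
  Sigma^{-1} · (x - mu) = (2, 1).
  (x - mu)^T · [Sigma^{-1} · (x - mu)] = (3)·(2) + (-3)·(1) = 3.

Step 4 — take square root: d = √(3) ≈ 1.7321.

d(x, mu) = √(3) ≈ 1.7321


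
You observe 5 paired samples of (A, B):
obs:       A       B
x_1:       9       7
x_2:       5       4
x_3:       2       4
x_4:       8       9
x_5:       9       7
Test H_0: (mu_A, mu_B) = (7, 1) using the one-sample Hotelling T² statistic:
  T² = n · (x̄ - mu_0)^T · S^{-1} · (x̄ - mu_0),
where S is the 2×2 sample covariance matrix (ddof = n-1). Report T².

Step 1 — sample mean vector:
  mean(A) = (9 + 5 + 2 + 8 + 9) / 5 = 33/5 = 6.6
  mean(B) = (7 + 4 + 4 + 9 + 7) / 5 = 31/5 = 6.2
  x̄ = (6.6, 6.2),  deviation x̄ - mu_0 = (6.6, 6.2) - (7, 1) = (-0.4, 5.2).

Step 2 — sample covariance matrix, S[i,j] = (1/(n-1)) · Σ_k (x_{k,i} - mean_i) · (x_{k,j} - mean_j), divisor n-1 = 4:
  S[A,A] = ((2.4)·(2.4) + (-1.6)·(-1.6) + (-4.6)·(-4.6) + (1.4)·(1.4) + (2.4)·(2.4)) / 4 = 37.2/4 = 9.3
  S[A,B] = ((2.4)·(0.8) + (-1.6)·(-2.2) + (-4.6)·(-2.2) + (1.4)·(2.8) + (2.4)·(0.8)) / 4 = 21.4/4 = 5.35
  S[B,B] = ((0.8)·(0.8) + (-2.2)·(-2.2) + (-2.2)·(-2.2) + (2.8)·(2.8) + (0.8)·(0.8)) / 4 = 18.8/4 = 4.7
  S = [[9.3, 5.35],
 [5.35, 4.7]].

Step 3 — invert S. det(S) = 9.3·4.7 - (5.35)² = 15.0875.
  S^{-1} = (1/det) · [[d, -b], [-b, a]] = [[0.3115, -0.3546],
 [-0.3546, 0.6164]].

Step 4 — quadratic form (x̄ - mu_0)^T · S^{-1} · (x̄ - mu_0):
  S^{-1} · (x̄ - mu_0) = (-1.9685, 3.3471),
  (x̄ - mu_0)^T · [...] = (-0.4)·(-1.9685) + (5.2)·(3.3471) = 18.1925.

Step 5 — scale by n: T² = 5 · 18.1925 = 90.9627.

T² ≈ 90.9627


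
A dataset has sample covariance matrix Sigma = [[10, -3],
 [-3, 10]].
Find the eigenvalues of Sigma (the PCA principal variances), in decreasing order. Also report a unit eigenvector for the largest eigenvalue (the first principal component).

Step 1 — characteristic polynomial of 2×2 Sigma:
  det(Sigma - λI) = λ² - trace · λ + det = 0.
  trace = 10 + 10 = 20, det = 10·10 - (-3)² = 91.
Step 2 — discriminant:
  Δ = trace² - 4·det = 400 - 364 = 36.
Step 3 — eigenvalues:
  λ = (trace ± √Δ)/2 = (20 ± 6)/2,
  λ_1 = 13,  λ_2 = 7.

Step 4 — unit eigenvector for λ_1: solve (Sigma - λ_1 I)v = 0. First row:
  (10 - 13)·v_x + (-3)·v_y = 0, i.e. (-3)·v_x + (-3)·v_y = 0,
  so v ∝ (b, λ_1 - a) = (-3, 3); multiply by -1 so the first entry is positive: u = (3, -3).
  ||u|| = √((3)² + (-3)²) = √(18) ≈ 4.2426,
  v_1 = u/||u|| ≈ (0.7071, -0.7071) (||v_1|| = 1).

λ_1 = 13,  λ_2 = 7;  v_1 ≈ (0.7071, -0.7071)


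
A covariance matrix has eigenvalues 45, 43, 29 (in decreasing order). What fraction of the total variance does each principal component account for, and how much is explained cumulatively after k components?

Step 1 — total variance = trace(Sigma) = Σ λ_i = 45 + 43 + 29 = 117.

Step 2 — fraction explained by component i = λ_i / Σ λ:
  PC1: 45/117 = 0.3846
  PC2: 43/117 = 0.3675
  PC3: 29/117 = 0.2479

Step 3 — cumulative fraction after k components = (λ_1 + ... + λ_k) / Σ λ:
  k = 1: 45/117 = 0.3846
  k = 2: (45 + 43)/117 = 88/117 = 0.7521
  k = 3: (45 + 43 + 29)/117 = 117/117 = 1

Summary (fraction, with percent):

explained: PC1 0.3846 (38.46%), PC2 0.3675 (36.75%), PC3 0.2479 (24.79%);  cumulative: 0.3846, 0.7521, 1


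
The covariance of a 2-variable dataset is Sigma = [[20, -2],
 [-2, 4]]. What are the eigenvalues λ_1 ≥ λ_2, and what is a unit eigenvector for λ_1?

Step 1 — characteristic polynomial of 2×2 Sigma:
  det(Sigma - λI) = λ² - trace · λ + det = 0.
  trace = 20 + 4 = 24, det = 20·4 - (-2)² = 76.
Step 2 — discriminant:
  Δ = trace² - 4·det = 576 - 304 = 272.
Step 3 — eigenvalues:
  λ = (trace ± √Δ)/2 = (24 ± 16.4924)/2,
  λ_1 = 20.2462,  λ_2 = 3.7538.

Step 4 — unit eigenvector for λ_1: solve (Sigma - λ_1 I)v = 0. First row:
  (20 - 20.2462)·v_x + (-2)·v_y = 0, i.e. (-0.2462)·v_x + (-2)·v_y = 0,
  so v ∝ (b, λ_1 - a) = (-2, 0.2462); multiply by -1 so the first entry is positive: u = (2, -0.2462).
  ||u|| = √((2)² + (-0.2462)²) = √(4.0606) ≈ 2.0151,
  v_1 = u/||u|| ≈ (0.9925, -0.1222) (||v_1|| = 1).

λ_1 = 20.2462,  λ_2 = 3.7538;  v_1 ≈ (0.9925, -0.1222)


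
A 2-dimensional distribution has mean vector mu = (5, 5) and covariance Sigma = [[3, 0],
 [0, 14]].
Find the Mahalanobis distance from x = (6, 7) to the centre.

Step 1 — centre the observation: (x - mu) = (1, 2).

Step 2 — invert Sigma. det(Sigma) = 3·14 - (0)² = 42.
  Sigma^{-1} = (1/det) · [[d, -b], [-b, a]] = [[0.3333, 0],
 [0, 0.0714]].

Step 3 — form the quadratic (x - mu)^T · Sigma^{-1} · (x - mu):
  Sigma^{-1} · (x - mu) = (0.3333, 0.1429).
  (x - mu)^T · [Sigma^{-1} · (x - mu)] = (1)·(0.3333) + (2)·(0.1429) = 0.619.

Step 4 — take square root: d = √(0.619) ≈ 0.7868.

d(x, mu) = √(0.619) ≈ 0.7868


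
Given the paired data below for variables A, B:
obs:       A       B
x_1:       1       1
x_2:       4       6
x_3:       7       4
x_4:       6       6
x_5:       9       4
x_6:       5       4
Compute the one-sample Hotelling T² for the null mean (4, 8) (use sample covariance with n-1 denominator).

Step 1 — sample mean vector:
  mean(A) = (1 + 4 + 7 + 6 + 9 + 5) / 6 = 32/6 = 5.3333
  mean(B) = (1 + 6 + 4 + 6 + 4 + 4) / 6 = 25/6 = 4.1667
  x̄ = (5.3333, 4.1667),  deviation x̄ - mu_0 = (5.3333, 4.1667) - (4, 8) = (1.3333, -3.8333).

Step 2 — sample covariance matrix, S[i,j] = (1/(n-1)) · Σ_k (x_{k,i} - mean_i) · (x_{k,j} - mean_j), divisor n-1 = 5:
  S[A,A] = ((-4.3333)·(-4.3333) + (-1.3333)·(-1.3333) + (1.6667)·(1.6667) + (0.6667)·(0.6667) + (3.6667)·(3.6667) + (-0.3333)·(-0.3333)) / 5 = 37.3333/5 = 7.4667
  S[A,B] = ((-4.3333)·(-3.1667) + (-1.3333)·(1.8333) + (1.6667)·(-0.1667) + (0.6667)·(1.8333) + (3.6667)·(-0.1667) + (-0.3333)·(-0.1667)) / 5 = 11.6667/5 = 2.3333
  S[B,B] = ((-3.1667)·(-3.1667) + (1.8333)·(1.8333) + (-0.1667)·(-0.1667) + (1.8333)·(1.8333) + (-0.1667)·(-0.1667) + (-0.1667)·(-0.1667)) / 5 = 16.8333/5 = 3.3667
  S = [[7.4667, 2.3333],
 [2.3333, 3.3667]].

Step 3 — invert S. det(S) = 7.4667·3.3667 - (2.3333)² = 19.6933.
  S^{-1} = (1/det) · [[d, -b], [-b, a]] = [[0.171, -0.1185],
 [-0.1185, 0.3791]].

Step 4 — quadratic form (x̄ - mu_0)^T · S^{-1} · (x̄ - mu_0):
  S^{-1} · (x̄ - mu_0) = (0.6821, -1.6114),
  (x̄ - mu_0)^T · [...] = (1.3333)·(0.6821) + (-3.8333)·(-1.6114) = 7.0864.

Step 5 — scale by n: T² = 6 · 7.0864 = 42.5186.

T² ≈ 42.5186


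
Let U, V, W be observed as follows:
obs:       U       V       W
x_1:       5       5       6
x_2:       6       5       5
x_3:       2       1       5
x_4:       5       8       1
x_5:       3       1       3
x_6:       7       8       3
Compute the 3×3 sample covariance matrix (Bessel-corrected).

Step 1 — column means:
  mean(U) = (5 + 6 + 2 + 5 + 3 + 7) / 6 = 28/6 = 4.6667
  mean(V) = (5 + 5 + 1 + 8 + 1 + 8) / 6 = 28/6 = 4.6667
  mean(W) = (6 + 5 + 5 + 1 + 3 + 3) / 6 = 23/6 = 3.8333

Step 2 — sample covariance S[i,j] = (1/(n-1)) · Σ_k (x_{k,i} - mean_i) · (x_{k,j} - mean_j), with n-1 = 5.
  S[U,U] = ((0.3333)·(0.3333) + (1.3333)·(1.3333) + (-2.6667)·(-2.6667) + (0.3333)·(0.3333) + (-1.6667)·(-1.6667) + (2.3333)·(2.3333)) / 5 = 17.3333/5 = 3.4667
  S[U,V] = ((0.3333)·(0.3333) + (1.3333)·(0.3333) + (-2.6667)·(-3.6667) + (0.3333)·(3.3333) + (-1.6667)·(-3.6667) + (2.3333)·(3.3333)) / 5 = 25.3333/5 = 5.0667
  S[U,W] = ((0.3333)·(2.1667) + (1.3333)·(1.1667) + (-2.6667)·(1.1667) + (0.3333)·(-2.8333) + (-1.6667)·(-0.8333) + (2.3333)·(-0.8333)) / 5 = -2.3333/5 = -0.4667
  S[V,V] = ((0.3333)·(0.3333) + (0.3333)·(0.3333) + (-3.6667)·(-3.6667) + (3.3333)·(3.3333) + (-3.6667)·(-3.6667) + (3.3333)·(3.3333)) / 5 = 49.3333/5 = 9.8667
  S[V,W] = ((0.3333)·(2.1667) + (0.3333)·(1.1667) + (-3.6667)·(1.1667) + (3.3333)·(-2.8333) + (-3.6667)·(-0.8333) + (3.3333)·(-0.8333)) / 5 = -12.3333/5 = -2.4667
  S[W,W] = ((2.1667)·(2.1667) + (1.1667)·(1.1667) + (1.1667)·(1.1667) + (-2.8333)·(-2.8333) + (-0.8333)·(-0.8333) + (-0.8333)·(-0.8333)) / 5 = 16.8333/5 = 3.3667

S is symmetric (S[j,i] = S[i,j]). Assembling:

S = [[3.4667, 5.0667, -0.4667],
 [5.0667, 9.8667, -2.4667],
 [-0.4667, -2.4667, 3.3667]]


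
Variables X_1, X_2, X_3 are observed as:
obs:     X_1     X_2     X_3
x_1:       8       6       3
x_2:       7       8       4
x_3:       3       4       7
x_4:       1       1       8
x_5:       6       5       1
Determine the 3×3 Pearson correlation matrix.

Step 1 — column means:
  mean(X_1) = (8 + 7 + 3 + 1 + 6) / 5 = 25/5 = 5
  mean(X_2) = (6 + 8 + 4 + 1 + 5) / 5 = 24/5 = 4.8
  mean(X_3) = (3 + 4 + 7 + 8 + 1) / 5 = 23/5 = 4.6

Step 2 — sample variances and covariances s[i,j] = (1/(n-1)) · Σ_k (x_{k,i} - mean_i) · (x_{k,j} - mean_j), with n-1 = 4:
  s[X_1,X_1] = ((3)·(3) + (2)·(2) + (-2)·(-2) + (-4)·(-4) + (1)·(1)) / 4 = 34/4 = 8.5
  s[X_1,X_2] = ((3)·(1.2) + (2)·(3.2) + (-2)·(-0.8) + (-4)·(-3.8) + (1)·(0.2)) / 4 = 27/4 = 6.75
  s[X_1,X_3] = ((3)·(-1.6) + (2)·(-0.6) + (-2)·(2.4) + (-4)·(3.4) + (1)·(-3.6)) / 4 = -28/4 = -7
  s[X_2,X_2] = ((1.2)·(1.2) + (3.2)·(3.2) + (-0.8)·(-0.8) + (-3.8)·(-3.8) + (0.2)·(0.2)) / 4 = 26.8/4 = 6.7
  s[X_2,X_3] = ((1.2)·(-1.6) + (3.2)·(-0.6) + (-0.8)·(2.4) + (-3.8)·(3.4) + (0.2)·(-3.6)) / 4 = -19.4/4 = -4.85
  s[X_3,X_3] = ((-1.6)·(-1.6) + (-0.6)·(-0.6) + (2.4)·(2.4) + (3.4)·(3.4) + (-3.6)·(-3.6)) / 4 = 33.2/4 = 8.3
  Sample standard deviations s_i = √(s[i,i]):
  s(X_1) = √(8.5) = 2.9155
  s(X_2) = √(6.7) = 2.5884
  s(X_3) = √(8.3) = 2.881

Step 3 — r_{ij} = s_{ij} / (s_i · s_j):
  r[X_1,X_1] = 1 (diagonal).
  r[X_1,X_2] = 6.75 / (2.9155 · 2.5884) = 6.75 / 7.5465 = 0.8945
  r[X_1,X_3] = -7 / (2.9155 · 2.881) = -7 / 8.3994 = -0.8334
  r[X_2,X_2] = 1 (diagonal).
  r[X_2,X_3] = -4.85 / (2.5884 · 2.881) = -4.85 / 7.4572 = -0.6504
  r[X_3,X_3] = 1 (diagonal).

R is symmetric with unit diagonal. Assembling:

R = [[1, 0.8945, -0.8334],
 [0.8945, 1, -0.6504],
 [-0.8334, -0.6504, 1]]


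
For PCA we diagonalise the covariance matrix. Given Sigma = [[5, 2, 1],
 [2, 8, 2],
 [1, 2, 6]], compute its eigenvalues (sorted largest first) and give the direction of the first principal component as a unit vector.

Step 1 — characteristic polynomial p(λ) = det(λI - Sigma) = λ³ - tr·λ² + c_1·λ - det, where tr = trace, c_1 = sum of the principal 2×2 minors, det = det(Sigma):
  tr = 5 + 8 + 6 = 19,
  c_1 = (5·8 - (2)²) + (5·6 - (1)²) + (8·6 - (2)²) = 36 + 29 + 44 = 109,
  det = 5·(8·6 - (2)²) - (2)·((2)·6 - (2)·(1)) + (1)·((2)·(2) - 8·(1)) = 5·(44) - (2)·(10) + (1)·(-4) = 196.
  So p(λ) = λ³ - 19λ² + 109λ - 196.
Step 2 — look for an integer root (rational root theorem: any rational root is an integer divisor of 196). Testing λ = 4:
  p(4) = 64 - 304 + 436 - 196 = 0  ✓
  Dividing out (λ - 4): p(λ) = (λ - 4)(λ² - 15λ + 49).
Step 3 — remaining eigenvalues from the quadratic λ² - 15λ + 49 = 0:
  Δ = 15² - 4·49 = 225 - 196 = 29,  λ = (15 ± √29)/2 = (15 ± 5.3852)/2 ≈ 10.1926 or 4.8074.
  Sorted: λ_1 = 10.1926,  λ_2 = 4.8074,  λ_3 = 4  (check: sum = 19 = tr ✓).

Step 4 — unit eigenvector for λ_1 ≈ 10.1926: v spans the null space of (Sigma - λ_1 I), whose rows are
  r_1 = (-5.1926, 2, 1),  r_2 = (2, -2.1926, 2),  r_3 = (1, 2, -4.1926).
  v is orthogonal to every row, so take v ∝ r_1 × r_2 = ((2)·(2) - (1)·(-2.1926), (1)·(2) - (-5.1926)·(2), (-5.1926)·(-2.1926) - (2)·(2)) ≈ (6.1926, 12.3852, 7.3852).
  Let u = (6.1926, 12.3852, 7.3852).
  ||u|| = √((6.1926)² + (12.3852)² + (7.3852)²) = √(246.281) ≈ 15.6933,  v_1 = u/||u|| ≈ (0.3946, 0.7892, 0.4706) (||v_1|| = 1).

λ_1 = 10.1926,  λ_2 = 4.8074,  λ_3 = 4;  v_1 ≈ (0.3946, 0.7892, 0.4706)


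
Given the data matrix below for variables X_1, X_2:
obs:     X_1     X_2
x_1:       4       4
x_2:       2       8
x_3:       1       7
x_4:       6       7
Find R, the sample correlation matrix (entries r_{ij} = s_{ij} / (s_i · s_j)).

Step 1 — column means:
  mean(X_1) = (4 + 2 + 1 + 6) / 4 = 13/4 = 3.25
  mean(X_2) = (4 + 8 + 7 + 7) / 4 = 26/4 = 6.5

Step 2 — sample variances and covariances s[i,j] = (1/(n-1)) · Σ_k (x_{k,i} - mean_i) · (x_{k,j} - mean_j), with n-1 = 3:
  s[X_1,X_1] = ((0.75)·(0.75) + (-1.25)·(-1.25) + (-2.25)·(-2.25) + (2.75)·(2.75)) / 3 = 14.75/3 = 4.9167
  s[X_1,X_2] = ((0.75)·(-2.5) + (-1.25)·(1.5) + (-2.25)·(0.5) + (2.75)·(0.5)) / 3 = -3.5/3 = -1.1667
  s[X_2,X_2] = ((-2.5)·(-2.5) + (1.5)·(1.5) + (0.5)·(0.5) + (0.5)·(0.5)) / 3 = 9/3 = 3
  Sample standard deviations s_i = √(s[i,i]):
  s(X_1) = √(4.9167) = 2.2174
  s(X_2) = √(3) = 1.7321

Step 3 — r_{ij} = s_{ij} / (s_i · s_j):
  r[X_1,X_1] = 1 (diagonal).
  r[X_1,X_2] = -1.1667 / (2.2174 · 1.7321) = -1.1667 / 3.8406 = -0.3038
  r[X_2,X_2] = 1 (diagonal).

R is symmetric with unit diagonal. Assembling:

R = [[1, -0.3038],
 [-0.3038, 1]]


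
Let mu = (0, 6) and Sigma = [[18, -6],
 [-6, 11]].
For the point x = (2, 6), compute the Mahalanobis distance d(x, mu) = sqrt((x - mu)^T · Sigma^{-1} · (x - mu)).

Step 1 — centre the observation: (x - mu) = (2, 0).

Step 2 — invert Sigma. det(Sigma) = 18·11 - (-6)² = 162.
  Sigma^{-1} = (1/det) · [[d, -b], [-b, a]] = [[0.0679, 0.037],
 [0.037, 0.1111]].

Step 3 — form the quadratic (x - mu)^T · Sigma^{-1} · (x - mu):
  Sigma^{-1} · (x - mu) = (0.1358, 0.0741).
  (x - mu)^T · [Sigma^{-1} · (x - mu)] = (2)·(0.1358) + (0)·(0.0741) = 0.2716.

Step 4 — take square root: d = √(0.2716) ≈ 0.5212.

d(x, mu) = √(0.2716) ≈ 0.5212


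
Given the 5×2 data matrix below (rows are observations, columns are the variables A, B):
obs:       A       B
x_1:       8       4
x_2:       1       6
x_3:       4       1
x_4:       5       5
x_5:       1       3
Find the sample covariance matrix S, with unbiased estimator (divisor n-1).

Step 1 — column means:
  mean(A) = (8 + 1 + 4 + 5 + 1) / 5 = 19/5 = 3.8
  mean(B) = (4 + 6 + 1 + 5 + 3) / 5 = 19/5 = 3.8

Step 2 — sample covariance S[i,j] = (1/(n-1)) · Σ_k (x_{k,i} - mean_i) · (x_{k,j} - mean_j), with n-1 = 4.
  S[A,A] = ((4.2)·(4.2) + (-2.8)·(-2.8) + (0.2)·(0.2) + (1.2)·(1.2) + (-2.8)·(-2.8)) / 4 = 34.8/4 = 8.7
  S[A,B] = ((4.2)·(0.2) + (-2.8)·(2.2) + (0.2)·(-2.8) + (1.2)·(1.2) + (-2.8)·(-0.8)) / 4 = -2.2/4 = -0.55
  S[B,B] = ((0.2)·(0.2) + (2.2)·(2.2) + (-2.8)·(-2.8) + (1.2)·(1.2) + (-0.8)·(-0.8)) / 4 = 14.8/4 = 3.7

S is symmetric (S[j,i] = S[i,j]). Assembling:

S = [[8.7, -0.55],
 [-0.55, 3.7]]


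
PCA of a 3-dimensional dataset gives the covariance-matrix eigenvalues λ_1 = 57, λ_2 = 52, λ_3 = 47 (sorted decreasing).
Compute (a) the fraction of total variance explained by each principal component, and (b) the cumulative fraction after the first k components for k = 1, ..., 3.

Step 1 — total variance = trace(Sigma) = Σ λ_i = 57 + 52 + 47 = 156.

Step 2 — fraction explained by component i = λ_i / Σ λ:
  PC1: 57/156 = 0.3654
  PC2: 52/156 = 0.3333
  PC3: 47/156 = 0.3013

Step 3 — cumulative fraction after k components = (λ_1 + ... + λ_k) / Σ λ:
  k = 1: 57/156 = 0.3654
  k = 2: (57 + 52)/156 = 109/156 = 0.6987
  k = 3: (57 + 52 + 47)/156 = 156/156 = 1

Summary (fraction, with percent):

explained: PC1 0.3654 (36.54%), PC2 0.3333 (33.33%), PC3 0.3013 (30.13%);  cumulative: 0.3654, 0.6987, 1


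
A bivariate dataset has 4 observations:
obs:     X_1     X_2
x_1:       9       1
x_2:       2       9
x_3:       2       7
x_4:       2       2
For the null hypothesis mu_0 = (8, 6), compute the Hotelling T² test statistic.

Step 1 — sample mean vector:
  mean(X_1) = (9 + 2 + 2 + 2) / 4 = 15/4 = 3.75
  mean(X_2) = (1 + 9 + 7 + 2) / 4 = 19/4 = 4.75
  x̄ = (3.75, 4.75),  deviation x̄ - mu_0 = (3.75, 4.75) - (8, 6) = (-4.25, -1.25).

Step 2 — sample covariance matrix, S[i,j] = (1/(n-1)) · Σ_k (x_{k,i} - mean_i) · (x_{k,j} - mean_j), divisor n-1 = 3:
  S[X_1,X_1] = ((5.25)·(5.25) + (-1.75)·(-1.75) + (-1.75)·(-1.75) + (-1.75)·(-1.75)) / 3 = 36.75/3 = 12.25
  S[X_1,X_2] = ((5.25)·(-3.75) + (-1.75)·(4.25) + (-1.75)·(2.25) + (-1.75)·(-2.75)) / 3 = -26.25/3 = -8.75
  S[X_2,X_2] = ((-3.75)·(-3.75) + (4.25)·(4.25) + (2.25)·(2.25) + (-2.75)·(-2.75)) / 3 = 44.75/3 = 14.9167
  S = [[12.25, -8.75],
 [-8.75, 14.9167]].

Step 3 — invert S. det(S) = 12.25·14.9167 - (-8.75)² = 106.1667.
  S^{-1} = (1/det) · [[d, -b], [-b, a]] = [[0.1405, 0.0824],
 [0.0824, 0.1154]].

Step 4 — quadratic form (x̄ - mu_0)^T · S^{-1} · (x̄ - mu_0):
  S^{-1} · (x̄ - mu_0) = (-0.7002, -0.4945),
  (x̄ - mu_0)^T · [...] = (-4.25)·(-0.7002) + (-1.25)·(-0.4945) = 3.5938.

Step 5 — scale by n: T² = 4 · 3.5938 = 14.3752.

T² ≈ 14.3752


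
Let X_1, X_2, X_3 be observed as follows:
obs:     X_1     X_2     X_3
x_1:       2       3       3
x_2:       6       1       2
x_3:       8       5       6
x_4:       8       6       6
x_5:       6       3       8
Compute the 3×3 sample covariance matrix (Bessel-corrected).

Step 1 — column means:
  mean(X_1) = (2 + 6 + 8 + 8 + 6) / 5 = 30/5 = 6
  mean(X_2) = (3 + 1 + 5 + 6 + 3) / 5 = 18/5 = 3.6
  mean(X_3) = (3 + 2 + 6 + 6 + 8) / 5 = 25/5 = 5

Step 2 — sample covariance S[i,j] = (1/(n-1)) · Σ_k (x_{k,i} - mean_i) · (x_{k,j} - mean_j), with n-1 = 4.
  S[X_1,X_1] = ((-4)·(-4) + (0)·(0) + (2)·(2) + (2)·(2) + (0)·(0)) / 4 = 24/4 = 6
  S[X_1,X_2] = ((-4)·(-0.6) + (0)·(-2.6) + (2)·(1.4) + (2)·(2.4) + (0)·(-0.6)) / 4 = 10/4 = 2.5
  S[X_1,X_3] = ((-4)·(-2) + (0)·(-3) + (2)·(1) + (2)·(1) + (0)·(3)) / 4 = 12/4 = 3
  S[X_2,X_2] = ((-0.6)·(-0.6) + (-2.6)·(-2.6) + (1.4)·(1.4) + (2.4)·(2.4) + (-0.6)·(-0.6)) / 4 = 15.2/4 = 3.8
  S[X_2,X_3] = ((-0.6)·(-2) + (-2.6)·(-3) + (1.4)·(1) + (2.4)·(1) + (-0.6)·(3)) / 4 = 11/4 = 2.75
  S[X_3,X_3] = ((-2)·(-2) + (-3)·(-3) + (1)·(1) + (1)·(1) + (3)·(3)) / 4 = 24/4 = 6

S is symmetric (S[j,i] = S[i,j]). Assembling:

S = [[6, 2.5, 3],
 [2.5, 3.8, 2.75],
 [3, 2.75, 6]]


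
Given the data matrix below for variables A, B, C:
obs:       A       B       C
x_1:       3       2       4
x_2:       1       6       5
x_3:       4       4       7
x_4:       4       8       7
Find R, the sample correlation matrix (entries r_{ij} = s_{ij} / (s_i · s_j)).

Step 1 — column means:
  mean(A) = (3 + 1 + 4 + 4) / 4 = 12/4 = 3
  mean(B) = (2 + 6 + 4 + 8) / 4 = 20/4 = 5
  mean(C) = (4 + 5 + 7 + 7) / 4 = 23/4 = 5.75

Step 2 — sample variances and covariances s[i,j] = (1/(n-1)) · Σ_k (x_{k,i} - mean_i) · (x_{k,j} - mean_j), with n-1 = 3:
  s[A,A] = ((0)·(0) + (-2)·(-2) + (1)·(1) + (1)·(1)) / 3 = 6/3 = 2
  s[A,B] = ((0)·(-3) + (-2)·(1) + (1)·(-1) + (1)·(3)) / 3 = 0/3 = 0
  s[A,C] = ((0)·(-1.75) + (-2)·(-0.75) + (1)·(1.25) + (1)·(1.25)) / 3 = 4/3 = 1.3333
  s[B,B] = ((-3)·(-3) + (1)·(1) + (-1)·(-1) + (3)·(3)) / 3 = 20/3 = 6.6667
  s[B,C] = ((-3)·(-1.75) + (1)·(-0.75) + (-1)·(1.25) + (3)·(1.25)) / 3 = 7/3 = 2.3333
  s[C,C] = ((-1.75)·(-1.75) + (-0.75)·(-0.75) + (1.25)·(1.25) + (1.25)·(1.25)) / 3 = 6.75/3 = 2.25
  Sample standard deviations s_i = √(s[i,i]):
  s(A) = √(2) = 1.4142
  s(B) = √(6.6667) = 2.582
  s(C) = √(2.25) = 1.5

Step 3 — r_{ij} = s_{ij} / (s_i · s_j):
  r[A,A] = 1 (diagonal).
  r[A,B] = 0 / (1.4142 · 2.582) = 0 / 3.6515 = 0
  r[A,C] = 1.3333 / (1.4142 · 1.5) = 1.3333 / 2.1213 = 0.6285
  r[B,B] = 1 (diagonal).
  r[B,C] = 2.3333 / (2.582 · 1.5) = 2.3333 / 3.873 = 0.6025
  r[C,C] = 1 (diagonal).

R is symmetric with unit diagonal. Assembling:

R = [[1, 0, 0.6285],
 [0, 1, 0.6025],
 [0.6285, 0.6025, 1]]


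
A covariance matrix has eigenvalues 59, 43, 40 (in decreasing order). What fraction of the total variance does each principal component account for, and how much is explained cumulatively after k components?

Step 1 — total variance = trace(Sigma) = Σ λ_i = 59 + 43 + 40 = 142.

Step 2 — fraction explained by component i = λ_i / Σ λ:
  PC1: 59/142 = 0.4155
  PC2: 43/142 = 0.3028
  PC3: 40/142 = 0.2817

Step 3 — cumulative fraction after k components = (λ_1 + ... + λ_k) / Σ λ:
  k = 1: 59/142 = 0.4155
  k = 2: (59 + 43)/142 = 102/142 = 0.7183
  k = 3: (59 + 43 + 40)/142 = 142/142 = 1

Summary (fraction, with percent):

explained: PC1 0.4155 (41.55%), PC2 0.3028 (30.28%), PC3 0.2817 (28.17%);  cumulative: 0.4155, 0.7183, 1


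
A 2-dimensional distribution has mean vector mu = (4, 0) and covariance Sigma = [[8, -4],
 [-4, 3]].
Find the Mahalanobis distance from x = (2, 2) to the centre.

Step 1 — centre the observation: (x - mu) = (-2, 2).

Step 2 — invert Sigma. det(Sigma) = 8·3 - (-4)² = 8.
  Sigma^{-1} = (1/det) · [[d, -b], [-b, a]] = [[0.375, 0.5],
 [0.5, 1]].

Step 3 — form the quadratic (x - mu)^T · Sigma^{-1} · (x - mu):
  Sigma^{-1} · (x - mu) = (0.25, 1).
  (x - mu)^T · [Sigma^{-1} · (x - mu)] = (-2)·(0.25) + (2)·(1) = 1.5.

Step 4 — take square root: d = √(1.5) ≈ 1.2247.

d(x, mu) = √(1.5) ≈ 1.2247


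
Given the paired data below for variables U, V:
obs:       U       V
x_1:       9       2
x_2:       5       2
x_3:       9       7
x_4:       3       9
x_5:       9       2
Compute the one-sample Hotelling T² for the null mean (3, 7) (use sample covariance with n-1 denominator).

Step 1 — sample mean vector:
  mean(U) = (9 + 5 + 9 + 3 + 9) / 5 = 35/5 = 7
  mean(V) = (2 + 2 + 7 + 9 + 2) / 5 = 22/5 = 4.4
  x̄ = (7, 4.4),  deviation x̄ - mu_0 = (7, 4.4) - (3, 7) = (4, -2.6).

Step 2 — sample covariance matrix, S[i,j] = (1/(n-1)) · Σ_k (x_{k,i} - mean_i) · (x_{k,j} - mean_j), divisor n-1 = 4:
  S[U,U] = ((2)·(2) + (-2)·(-2) + (2)·(2) + (-4)·(-4) + (2)·(2)) / 4 = 32/4 = 8
  S[U,V] = ((2)·(-2.4) + (-2)·(-2.4) + (2)·(2.6) + (-4)·(4.6) + (2)·(-2.4)) / 4 = -18/4 = -4.5
  S[V,V] = ((-2.4)·(-2.4) + (-2.4)·(-2.4) + (2.6)·(2.6) + (4.6)·(4.6) + (-2.4)·(-2.4)) / 4 = 45.2/4 = 11.3
  S = [[8, -4.5],
 [-4.5, 11.3]].

Step 3 — invert S. det(S) = 8·11.3 - (-4.5)² = 70.15.
  S^{-1} = (1/det) · [[d, -b], [-b, a]] = [[0.1611, 0.0641],
 [0.0641, 0.114]].

Step 4 — quadratic form (x̄ - mu_0)^T · S^{-1} · (x̄ - mu_0):
  S^{-1} · (x̄ - mu_0) = (0.4775, -0.0399),
  (x̄ - mu_0)^T · [...] = (4)·(0.4775) + (-2.6)·(-0.0399) = 2.014.

Step 5 — scale by n: T² = 5 · 2.014 = 10.0699.

T² ≈ 10.0699


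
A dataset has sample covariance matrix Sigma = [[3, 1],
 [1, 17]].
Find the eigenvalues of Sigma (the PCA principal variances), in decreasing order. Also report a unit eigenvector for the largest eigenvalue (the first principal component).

Step 1 — characteristic polynomial of 2×2 Sigma:
  det(Sigma - λI) = λ² - trace · λ + det = 0.
  trace = 3 + 17 = 20, det = 3·17 - (1)² = 50.
Step 2 — discriminant:
  Δ = trace² - 4·det = 400 - 200 = 200.
Step 3 — eigenvalues:
  λ = (trace ± √Δ)/2 = (20 ± 14.1421)/2,
  λ_1 = 17.0711,  λ_2 = 2.9289.

Step 4 — unit eigenvector for λ_1: solve (Sigma - λ_1 I)v = 0. First row:
  (3 - 17.0711)·v_x + (1)·v_y = 0, i.e. (-14.0711)·v_x + (1)·v_y = 0,
  so v ∝ (b, λ_1 - a) = (1, 14.0711) = u.
  ||u|| = √((1)² + (14.0711)²) = √(198.9949) ≈ 14.1066,
  v_1 = u/||u|| ≈ (0.0709, 0.9975) (||v_1|| = 1).

λ_1 = 17.0711,  λ_2 = 2.9289;  v_1 ≈ (0.0709, 0.9975)


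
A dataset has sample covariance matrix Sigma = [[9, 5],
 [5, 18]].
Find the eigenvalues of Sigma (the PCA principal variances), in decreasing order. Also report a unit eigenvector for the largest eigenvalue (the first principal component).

Step 1 — characteristic polynomial of 2×2 Sigma:
  det(Sigma - λI) = λ² - trace · λ + det = 0.
  trace = 9 + 18 = 27, det = 9·18 - (5)² = 137.
Step 2 — discriminant:
  Δ = trace² - 4·det = 729 - 548 = 181.
Step 3 — eigenvalues:
  λ = (trace ± √Δ)/2 = (27 ± 13.4536)/2,
  λ_1 = 20.2268,  λ_2 = 6.7732.

Step 4 — unit eigenvector for λ_1: solve (Sigma - λ_1 I)v = 0. First row:
  (9 - 20.2268)·v_x + (5)·v_y = 0, i.e. (-11.2268)·v_x + (5)·v_y = 0,
  so v ∝ (b, λ_1 - a) = (5, 11.2268) = u.
  ||u|| = √((5)² + (11.2268)²) = √(151.0413) ≈ 12.2899,
  v_1 = u/||u|| ≈ (0.4068, 0.9135) (||v_1|| = 1).

λ_1 = 20.2268,  λ_2 = 6.7732;  v_1 ≈ (0.4068, 0.9135)


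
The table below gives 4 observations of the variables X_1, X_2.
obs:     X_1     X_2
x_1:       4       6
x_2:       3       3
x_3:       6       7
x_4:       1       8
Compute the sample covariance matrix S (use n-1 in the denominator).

Step 1 — column means:
  mean(X_1) = (4 + 3 + 6 + 1) / 4 = 14/4 = 3.5
  mean(X_2) = (6 + 3 + 7 + 8) / 4 = 24/4 = 6

Step 2 — sample covariance S[i,j] = (1/(n-1)) · Σ_k (x_{k,i} - mean_i) · (x_{k,j} - mean_j), with n-1 = 3.
  S[X_1,X_1] = ((0.5)·(0.5) + (-0.5)·(-0.5) + (2.5)·(2.5) + (-2.5)·(-2.5)) / 3 = 13/3 = 4.3333
  S[X_1,X_2] = ((0.5)·(0) + (-0.5)·(-3) + (2.5)·(1) + (-2.5)·(2)) / 3 = -1/3 = -0.3333
  S[X_2,X_2] = ((0)·(0) + (-3)·(-3) + (1)·(1) + (2)·(2)) / 3 = 14/3 = 4.6667

S is symmetric (S[j,i] = S[i,j]). Assembling:

S = [[4.3333, -0.3333],
 [-0.3333, 4.6667]]


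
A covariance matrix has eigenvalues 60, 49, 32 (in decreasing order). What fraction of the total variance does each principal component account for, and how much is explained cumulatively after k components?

Step 1 — total variance = trace(Sigma) = Σ λ_i = 60 + 49 + 32 = 141.

Step 2 — fraction explained by component i = λ_i / Σ λ:
  PC1: 60/141 = 0.4255
  PC2: 49/141 = 0.3475
  PC3: 32/141 = 0.227

Step 3 — cumulative fraction after k components = (λ_1 + ... + λ_k) / Σ λ:
  k = 1: 60/141 = 0.4255
  k = 2: (60 + 49)/141 = 109/141 = 0.773
  k = 3: (60 + 49 + 32)/141 = 141/141 = 1

Summary (fraction, with percent):

explained: PC1 0.4255 (42.55%), PC2 0.3475 (34.75%), PC3 0.227 (22.7%);  cumulative: 0.4255, 0.773, 1


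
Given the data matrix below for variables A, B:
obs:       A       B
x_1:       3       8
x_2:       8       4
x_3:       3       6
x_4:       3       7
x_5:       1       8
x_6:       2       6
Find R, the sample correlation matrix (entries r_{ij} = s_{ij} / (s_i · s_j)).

Step 1 — column means:
  mean(A) = (3 + 8 + 3 + 3 + 1 + 2) / 6 = 20/6 = 3.3333
  mean(B) = (8 + 4 + 6 + 7 + 8 + 6) / 6 = 39/6 = 6.5

Step 2 — sample variances and covariances s[i,j] = (1/(n-1)) · Σ_k (x_{k,i} - mean_i) · (x_{k,j} - mean_j), with n-1 = 5:
  s[A,A] = ((-0.3333)·(-0.3333) + (4.6667)·(4.6667) + (-0.3333)·(-0.3333) + (-0.3333)·(-0.3333) + (-2.3333)·(-2.3333) + (-1.3333)·(-1.3333)) / 5 = 29.3333/5 = 5.8667
  s[A,B] = ((-0.3333)·(1.5) + (4.6667)·(-2.5) + (-0.3333)·(-0.5) + (-0.3333)·(0.5) + (-2.3333)·(1.5) + (-1.3333)·(-0.5)) / 5 = -15/5 = -3
  s[B,B] = ((1.5)·(1.5) + (-2.5)·(-2.5) + (-0.5)·(-0.5) + (0.5)·(0.5) + (1.5)·(1.5) + (-0.5)·(-0.5)) / 5 = 11.5/5 = 2.3
  Sample standard deviations s_i = √(s[i,i]):
  s(A) = √(5.8667) = 2.4221
  s(B) = √(2.3) = 1.5166

Step 3 — r_{ij} = s_{ij} / (s_i · s_j):
  r[A,A] = 1 (diagonal).
  r[A,B] = -3 / (2.4221 · 1.5166) = -3 / 3.6733 = -0.8167
  r[B,B] = 1 (diagonal).

R is symmetric with unit diagonal. Assembling:

R = [[1, -0.8167],
 [-0.8167, 1]]


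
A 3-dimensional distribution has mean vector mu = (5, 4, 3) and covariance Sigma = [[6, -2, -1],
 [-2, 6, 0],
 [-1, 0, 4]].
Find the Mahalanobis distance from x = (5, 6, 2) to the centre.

Step 1 — centre the observation: (x - mu) = (0, 2, -1).

Step 2 — invert Sigma (cofactor / det for 3×3, or solve directly):
  Sigma^{-1} = [[0.1967, 0.0656, 0.0492],
 [0.0656, 0.1885, 0.0164],
 [0.0492, 0.0164, 0.2623]].

Step 3 — form the quadratic (x - mu)^T · Sigma^{-1} · (x - mu):
  Sigma^{-1} · (x - mu) = (0.082, 0.3607, -0.2295).
  (x - mu)^T · [Sigma^{-1} · (x - mu)] = (0)·(0.082) + (2)·(0.3607) + (-1)·(-0.2295) = 0.9508.

Step 4 — take square root: d = √(0.9508) ≈ 0.9751.

d(x, mu) = √(0.9508) ≈ 0.9751


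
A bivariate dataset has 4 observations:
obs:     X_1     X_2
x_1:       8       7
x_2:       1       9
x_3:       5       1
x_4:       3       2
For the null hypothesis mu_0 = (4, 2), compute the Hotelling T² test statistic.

Step 1 — sample mean vector:
  mean(X_1) = (8 + 1 + 5 + 3) / 4 = 17/4 = 4.25
  mean(X_2) = (7 + 9 + 1 + 2) / 4 = 19/4 = 4.75
  x̄ = (4.25, 4.75),  deviation x̄ - mu_0 = (4.25, 4.75) - (4, 2) = (0.25, 2.75).

Step 2 — sample covariance matrix, S[i,j] = (1/(n-1)) · Σ_k (x_{k,i} - mean_i) · (x_{k,j} - mean_j), divisor n-1 = 3:
  S[X_1,X_1] = ((3.75)·(3.75) + (-3.25)·(-3.25) + (0.75)·(0.75) + (-1.25)·(-1.25)) / 3 = 26.75/3 = 8.9167
  S[X_1,X_2] = ((3.75)·(2.25) + (-3.25)·(4.25) + (0.75)·(-3.75) + (-1.25)·(-2.75)) / 3 = -4.75/3 = -1.5833
  S[X_2,X_2] = ((2.25)·(2.25) + (4.25)·(4.25) + (-3.75)·(-3.75) + (-2.75)·(-2.75)) / 3 = 44.75/3 = 14.9167
  S = [[8.9167, -1.5833],
 [-1.5833, 14.9167]].

Step 3 — invert S. det(S) = 8.9167·14.9167 - (-1.5833)² = 130.5.
  S^{-1} = (1/det) · [[d, -b], [-b, a]] = [[0.1143, 0.0121],
 [0.0121, 0.0683]].

Step 4 — quadratic form (x̄ - mu_0)^T · S^{-1} · (x̄ - mu_0):
  S^{-1} · (x̄ - mu_0) = (0.0619, 0.1909),
  (x̄ - mu_0)^T · [...] = (0.25)·(0.0619) + (2.75)·(0.1909) = 0.5405.

Step 5 — scale by n: T² = 4 · 0.5405 = 2.1622.

T² ≈ 2.1622


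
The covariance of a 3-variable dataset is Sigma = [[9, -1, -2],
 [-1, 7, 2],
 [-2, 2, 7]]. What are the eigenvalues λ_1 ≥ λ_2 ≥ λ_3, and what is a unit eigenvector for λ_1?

Step 1 — characteristic polynomial p(λ) = det(λI - Sigma) = λ³ - tr·λ² + c_1·λ - det, where tr = trace, c_1 = sum of the principal 2×2 minors, det = det(Sigma):
  tr = 9 + 7 + 7 = 23,
  c_1 = (9·7 - (-1)²) + (9·7 - (-2)²) + (7·7 - (2)²) = 62 + 59 + 45 = 166,
  det = 9·(7·7 - (2)²) - (-1)·((-1)·7 - (2)·(-2)) + (-2)·((-1)·(2) - 7·(-2)) = 9·(45) - (-1)·(-3) + (-2)·(12) = 378.
  So p(λ) = λ³ - 23λ² + 166λ - 378.
Step 2 — look for an integer root (rational root theorem: any rational root is an integer divisor of 378). Testing λ = 7:
  p(7) = 343 - 1127 + 1162 - 378 = 0  ✓
  Dividing out (λ - 7): p(λ) = (λ - 7)(λ² - 16λ + 54).
Step 3 — remaining eigenvalues from the quadratic λ² - 16λ + 54 = 0:
  Δ = 16² - 4·54 = 256 - 216 = 40,  λ = (16 ± √40)/2 = (16 ± 6.3246)/2 ≈ 11.1623 or 4.8377.
  Sorted: λ_1 = 11.1623,  λ_2 = 7,  λ_3 = 4.8377  (check: sum = 23 = tr ✓).

Step 4 — unit eigenvector for λ_1 ≈ 11.1623: v spans the null space of (Sigma - λ_1 I), whose rows are
  r_1 = (-2.1623, -1, -2),  r_2 = (-1, -4.1623, 2),  r_3 = (-2, 2, -4.1623).
  v is orthogonal to every row, so take v ∝ r_1 × r_2 = ((-1)·(2) - (-2)·(-4.1623), (-2)·(-1) - (-2.1623)·(2), (-2.1623)·(-4.1623) - (-1)·(-1)) ≈ (-10.3246, 6.3246, 8).
  Rescale (multiply by -1 so the first nonzero entry is positive): u = (10.3246, -6.3246, -8).
  ||u|| = √((10.3246)² + (-6.3246)² + (-8)²) = √(210.5964) ≈ 14.5119,  v_1 = u/||u|| ≈ (0.7115, -0.4358, -0.5513) (||v_1|| = 1).

λ_1 = 11.1623,  λ_2 = 7,  λ_3 = 4.8377;  v_1 ≈ (0.7115, -0.4358, -0.5513)
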